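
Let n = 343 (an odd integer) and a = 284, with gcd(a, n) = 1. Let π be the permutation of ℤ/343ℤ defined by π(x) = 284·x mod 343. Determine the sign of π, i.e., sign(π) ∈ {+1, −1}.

+1

Trace 200: π^k(200) = [200, 205, 253, 165, 212, 183, 179] for k=0..6.
Decompose π into cycles: lengths [147, 147, 21, 21, 3, 3, 1] (7 cycles, including the fixed point 0).
Σ(ℓ_i−1) = 343−7 = 336; sign = (−1)^336 = +1.
Check: (284/343) = +1 by Zolotarev.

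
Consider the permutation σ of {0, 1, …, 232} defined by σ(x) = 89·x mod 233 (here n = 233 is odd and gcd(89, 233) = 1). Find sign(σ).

+1

Trace 232: π^k(232) = [232, 144, 1, 89] for k=0..3.
The orbit structure of x ↦ 89x mod 233: 59 orbits of sizes [4, 4, 4, 4, 4, 4, 4, 4, 4, 4, 4, 4, 4, 4, 4, 4, 4, 4, 4, 4, 4, 4, 4, 4, 4, 4, 4, 4, 4, 4, 4, 4, 4, 4, 4, 4, 4, 4, 4, 4, 4, 4, 4, 4, 4, 4, 4, 4, 4, 4, 4, 4, 4, 4, 4, 4, 4, 4, 1].
233 − 59 = 174 transpositions; sign(π) = (−1)^174 = +1.
The Jacobi symbol (89|233) = +1 (Zolotarev) agrees.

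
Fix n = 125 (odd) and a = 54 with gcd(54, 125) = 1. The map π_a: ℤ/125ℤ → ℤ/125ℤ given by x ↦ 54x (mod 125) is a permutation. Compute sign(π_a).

Orbit of 56 under x↦54x: [56, 24, 46, 109, 11, 94, 76]… (length divides ord_125(54)).
The orbit structure of x ↦ 54x mod 125: 7 orbits of sizes [50, 50, 10, 10, 2, 2, 1].
Σ(ℓ_i−1) = 125−7 = 118; sign = (−1)^118 = +1.

+1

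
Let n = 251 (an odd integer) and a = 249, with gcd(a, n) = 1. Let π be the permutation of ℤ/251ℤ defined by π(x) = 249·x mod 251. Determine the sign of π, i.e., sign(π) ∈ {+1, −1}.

+1

Start at x=94: 94 → 63 → 125 → 1 → 249 → 4 → 243 → … (one orbit).
Decompose π into cycles: lengths [25, 25, 25, 25, 25, 25, 25, 25, 25, 25, 1] (11 cycles, including the fixed point 0).
n − c = 251 − 11 = 240; sign = (−1)^240 = +1.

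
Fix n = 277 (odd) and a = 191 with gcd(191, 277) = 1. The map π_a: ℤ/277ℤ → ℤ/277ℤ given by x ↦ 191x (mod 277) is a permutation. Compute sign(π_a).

Orbit of 238 under x↦191x: [238, 30, 190, 3, 19, 28, 85]… (length divides ord_277(191)).
The orbit structure of x ↦ 191x mod 277: 5 orbits of sizes [69, 69, 69, 69, 1].
Σ(ℓ_i−1) = 277−5 = 272; sign = (−1)^272 = +1.
(191|277)_J = +1 (Zolotarev's lemma cross-check).

+1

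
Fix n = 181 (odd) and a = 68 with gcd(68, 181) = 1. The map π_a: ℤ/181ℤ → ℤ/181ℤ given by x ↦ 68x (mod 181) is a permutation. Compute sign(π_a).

Start at x=122: 122 → 151 → 132 → 107 → 36 → 95 → 125 → … (one orbit).
Cycle type of π: 60×3 + 1; total 4 cycles.
4 cycles on 181: each ℓ→(−1)^(ℓ−1), product (−1)^177 = -1.

-1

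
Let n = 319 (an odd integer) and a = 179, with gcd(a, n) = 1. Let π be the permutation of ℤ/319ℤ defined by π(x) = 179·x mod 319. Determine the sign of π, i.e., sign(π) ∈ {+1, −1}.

Trace 313: π^k(313) = [313, 202, 111, 91, 20, 71, 268] for k=0..6.
Cycle type of π: 70×4 + 14×2 + 5×2 + 1; total 9 cycles.
319 − 9 = 310 transpositions; sign(π) = (−1)^310 = +1.
Check: (179/319) = +1 by Zolotarev.

+1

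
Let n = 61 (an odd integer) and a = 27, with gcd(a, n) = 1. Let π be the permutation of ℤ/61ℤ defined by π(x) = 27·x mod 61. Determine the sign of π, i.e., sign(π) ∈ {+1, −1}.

Start at x=34: 34 → 3 → 20 → 52 → 1 → 27 → 58 → … (one orbit).
The orbit structure of x ↦ 27x mod 61: 7 orbits of sizes [10, 10, 10, 10, 10, 10, 1].
n − c = 61 − 7 = 54; sign = (−1)^54 = +1.

+1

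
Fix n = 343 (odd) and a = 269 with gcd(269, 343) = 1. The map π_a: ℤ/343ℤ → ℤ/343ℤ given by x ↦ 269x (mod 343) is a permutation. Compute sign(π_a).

-1

Trace 285: π^k(285) = [285, 176, 10, 289, 223, 305, 68] for k=0..6.
Decompose π into cycles: lengths [294, 42, 6, 1] (4 cycles, including the fixed point 0).
n − c = 343 − 4 = 339; sign = (−1)^339 = -1.
Check: (269/343) = -1 by Zolotarev.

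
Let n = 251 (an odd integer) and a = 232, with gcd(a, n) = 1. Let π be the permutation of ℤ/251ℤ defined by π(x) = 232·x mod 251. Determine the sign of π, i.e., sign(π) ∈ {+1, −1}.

Orbit of 204 under x↦232x: [204, 140, 101, 89, 66, 1, 232]… (length divides ord_251(232)).
π_232 has 3 disjoint cycles with lengths [125, 125, 1] on {0,…,250}.
251 − 3 = 248 transpositions; sign(π) = (−1)^248 = +1.

+1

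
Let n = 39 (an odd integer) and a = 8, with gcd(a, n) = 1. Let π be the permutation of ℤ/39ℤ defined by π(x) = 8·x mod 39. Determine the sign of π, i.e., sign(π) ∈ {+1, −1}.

Start at x=8: 8 → 25 → 5 → 1 → 8 (one orbit).
Cycle lengths of π_8 on ℤ/39ℤ: [4, 4, 4, 4, 4, 4, 4, 4, 4, 2, 1]; 11 cycles in total.
n − c = 39 − 11 = 28; sign = (−1)^28 = +1.

+1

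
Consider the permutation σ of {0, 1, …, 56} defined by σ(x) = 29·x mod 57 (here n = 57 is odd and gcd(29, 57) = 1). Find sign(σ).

Trace 1: π^k(1) = [1, 29, 43, 50, 25, 41, 49] for k=0..6.
Decompose π into cycles: lengths [18, 18, 18, 2, 1] (5 cycles, including the fixed point 0).
Σ(ℓ_i−1) = 57−5 = 52; sign = (−1)^52 = +1.

+1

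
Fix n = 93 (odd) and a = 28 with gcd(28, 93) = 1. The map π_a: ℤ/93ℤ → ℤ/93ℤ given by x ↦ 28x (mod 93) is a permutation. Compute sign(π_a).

Orbit of 70 under x↦28x: [70, 7, 10, 1, 28, 40, 4]… (length divides ord_93(28)).
Cycle type of π: 15×6 + 1×3; total 9 cycles.
Σ(ℓ_i−1) = 93−9 = 84; sign = (−1)^84 = +1.

+1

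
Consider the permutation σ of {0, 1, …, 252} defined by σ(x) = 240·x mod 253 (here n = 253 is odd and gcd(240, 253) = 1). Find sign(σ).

Orbit of 159 under x↦240x: [159, 210, 53, 70, 102, 192, 34]… (length divides ord_253(240)).
The orbit structure of x ↦ 240x mod 253: 6 orbits of sizes [110, 110, 22, 5, 5, 1].
sign(π) = (−1)^{n − #cycles} = (−1)^{253−6} = (−1)^247 = -1.
Check: (240/253) = -1 by Zolotarev.

-1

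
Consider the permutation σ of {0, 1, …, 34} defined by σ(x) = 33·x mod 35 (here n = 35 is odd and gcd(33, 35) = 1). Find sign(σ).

+1

Trace 33: π^k(33) = [33, 4, 27, 16, 3, 29, 12] for k=0..6.
5 cycles of lengths [12, 12, 6, 4, 1].
35 − 5 = 30 transpositions; sign(π) = (−1)^30 = +1.
(33|35)_J = +1 (Zolotarev's lemma cross-check).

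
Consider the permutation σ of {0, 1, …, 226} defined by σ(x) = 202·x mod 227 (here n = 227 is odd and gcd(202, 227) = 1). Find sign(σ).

-1

Start at x=218: 218 → 225 → 50 → 112 → 151 → 84 → 170 → … (one orbit).
The orbit structure of x ↦ 202x mod 227: 2 orbits of sizes [226, 1].
sign(π) = (−1)^{n − #cycles} = (−1)^{227−2} = (−1)^225 = -1.
The Jacobi symbol (202|227) = -1 (Zolotarev) agrees.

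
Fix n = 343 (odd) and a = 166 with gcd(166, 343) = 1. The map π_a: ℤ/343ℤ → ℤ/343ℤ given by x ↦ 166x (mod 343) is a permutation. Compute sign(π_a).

-1

Start at x=18: 18 → 244 → 30 → 178 → 50 → 68 → 312 → … (one orbit).
Decompose π into cycles: lengths [42, 42, 42, 42, 42, 42, 42, 6, 6, 6, 6, 6, 6, 6, 6, 1] (16 cycles, including the fixed point 0).
n − c = 343 − 16 = 327; sign = (−1)^327 = -1.
Zolotarev: (166|343) = -1, matching the cycle-count sign.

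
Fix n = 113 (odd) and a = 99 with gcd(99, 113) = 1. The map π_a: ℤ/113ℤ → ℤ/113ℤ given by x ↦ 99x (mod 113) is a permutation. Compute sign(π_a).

+1

Start at x=1: 1 → 99 → 83 → 81 → 109 → 56 → 7 → … (one orbit).
Cycle lengths of π_99 on ℤ/113ℤ: [28, 28, 28, 28, 1]; 5 cycles in total.
sign(π) = (−1)^{n − #cycles} = (−1)^{113−5} = (−1)^108 = +1.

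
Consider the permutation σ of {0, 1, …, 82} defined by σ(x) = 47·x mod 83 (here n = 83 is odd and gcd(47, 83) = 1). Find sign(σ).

-1

Trace 78: π^k(78) = [78, 14, 77, 50, 26, 60, 81] for k=0..6.
π_47 has 2 disjoint cycles with lengths [82, 1] on {0,…,82}.
n − c = 83 − 2 = 81; sign = (−1)^81 = -1.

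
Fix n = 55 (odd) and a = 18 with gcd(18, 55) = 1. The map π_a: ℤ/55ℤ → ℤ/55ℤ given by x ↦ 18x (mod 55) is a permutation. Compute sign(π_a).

Start at x=52: 52 → 1 → 18 → 49 → 2 → 36 → 43 → … (one orbit).
The orbit structure of x ↦ 18x mod 55: 5 orbits of sizes [20, 20, 10, 4, 1].
Σ(ℓ_i−1) = 55−5 = 50; sign = (−1)^50 = +1.

+1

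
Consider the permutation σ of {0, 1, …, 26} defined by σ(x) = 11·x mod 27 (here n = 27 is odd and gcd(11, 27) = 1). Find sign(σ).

Start at x=26: 26 → 16 → 14 → 19 → 20 → 4 → 17 → … (one orbit).
Decompose π into cycles: lengths [18, 6, 2, 1] (4 cycles, including the fixed point 0).
With 4 cycles on 27 points, sign = (−1)^{27−4} = -1.

-1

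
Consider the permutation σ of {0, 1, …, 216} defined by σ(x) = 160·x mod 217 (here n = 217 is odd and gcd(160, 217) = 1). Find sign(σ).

Start at x=36: 36 → 118 → 1 → 160 → 211 → 125 → 36 (one orbit).
Cycle type of π: 6×30 + 3×10 + 2×3 + 1; total 44 cycles.
217 − 44 = 173 transpositions; sign(π) = (−1)^173 = -1.
Check: (160/217) = -1 by Zolotarev.

-1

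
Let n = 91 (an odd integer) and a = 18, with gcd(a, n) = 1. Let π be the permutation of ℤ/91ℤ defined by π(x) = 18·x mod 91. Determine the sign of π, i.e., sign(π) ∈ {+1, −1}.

-1

Orbit of 44 under x↦18x: [44, 64, 60, 79, 57, 25, 86]… (length divides ord_91(18)).
π_18 has 12 disjoint cycles with lengths [12, 12, 12, 12, 12, 12, 4, 4, 4, 3, 3, 1] on {0,…,90}.
12 cycles on 91: each ℓ→(−1)^(ℓ−1), product (−1)^79 = -1.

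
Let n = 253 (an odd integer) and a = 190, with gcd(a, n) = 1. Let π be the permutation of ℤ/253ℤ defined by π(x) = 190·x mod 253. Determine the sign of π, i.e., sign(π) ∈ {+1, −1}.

+1

Orbit of 49 under x↦190x: [49, 202, 177, 234, 185, 236, 59]… (length divides ord_253(190)).
Cycle type of π: 55×4 + 11×2 + 5×2 + 1; total 9 cycles.
sign(π) = (−1)^{n − #cycles} = (−1)^{253−9} = (−1)^244 = +1.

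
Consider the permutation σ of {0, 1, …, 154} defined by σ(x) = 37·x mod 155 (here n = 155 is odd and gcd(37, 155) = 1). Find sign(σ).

Orbit of 1 under x↦37x: [1, 37, 129, 123, 56, 57, 94]… (length divides ord_155(37)).
Cycle lengths of π_37 on ℤ/155ℤ: [12, 12, 12, 12, 12, 12, 12, 12, 12, 12, 6, 6, 6, 6, 6, 4, 1]; 17 cycles in total.
With 17 cycles on 155 points, sign = (−1)^{155−17} = +1.

+1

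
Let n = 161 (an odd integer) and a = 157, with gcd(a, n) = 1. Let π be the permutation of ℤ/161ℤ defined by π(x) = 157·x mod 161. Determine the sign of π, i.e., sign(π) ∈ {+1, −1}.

Trace 61: π^k(61) = [61, 78, 10, 121, 160, 4, 145] for k=0..6.
The orbit structure of x ↦ 157x mod 161: 5 orbits of sizes [66, 66, 22, 6, 1].
5 cycles on 161: each ℓ→(−1)^(ℓ−1), product (−1)^156 = +1.
The Jacobi symbol (157|161) = +1 (Zolotarev) agrees.

+1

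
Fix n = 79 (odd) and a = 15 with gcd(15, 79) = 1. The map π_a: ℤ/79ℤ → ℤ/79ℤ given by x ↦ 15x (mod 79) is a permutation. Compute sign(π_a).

Trace 12: π^k(12) = [12, 22, 14, 52, 69, 8, 41] for k=0..6.
4 cycles of lengths [26, 26, 26, 1].
Σ(ℓ_i−1) = 79−4 = 75; sign = (−1)^75 = -1.

-1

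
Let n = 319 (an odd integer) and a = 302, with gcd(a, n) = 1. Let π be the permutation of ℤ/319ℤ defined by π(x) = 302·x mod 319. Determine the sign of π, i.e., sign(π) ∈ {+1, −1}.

Orbit of 70 under x↦302x: [70, 86, 133, 291, 157, 202, 75]… (length divides ord_319(302)).
Cycle lengths of π_302 on ℤ/319ℤ: [20, 20, 20, 20, 20, 20, 20, 20, 20, 20, 20, 20, 20, 20, 5, 5, 4, 4, 4, 4, 4, 4, 4, 1]; 24 cycles in total.
319 − 24 = 295 transpositions; sign(π) = (−1)^295 = -1.
The Jacobi symbol (302|319) = -1 (Zolotarev) agrees.

-1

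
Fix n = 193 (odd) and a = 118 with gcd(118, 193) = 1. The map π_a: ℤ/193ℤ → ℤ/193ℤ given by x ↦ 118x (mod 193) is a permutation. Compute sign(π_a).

Trace 121: π^k(121) = [121, 189, 107, 81, 101, 145, 126] for k=0..6.
Cycle type of π: 96×2 + 1; total 3 cycles.
n − c = 193 − 3 = 190; sign = (−1)^190 = +1.
(118|193)_J = +1 (Zolotarev's lemma cross-check).

+1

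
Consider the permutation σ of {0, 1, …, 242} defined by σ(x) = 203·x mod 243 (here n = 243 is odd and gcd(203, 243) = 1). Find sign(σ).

Trace 131: π^k(131) = [131, 106, 134, 229, 74, 199, 59] for k=0..6.
π_203 has 6 disjoint cycles with lengths [162, 54, 18, 6, 2, 1] on {0,…,242}.
sign(π) = (−1)^{n − #cycles} = (−1)^{243−6} = (−1)^237 = -1.
The Jacobi symbol (203|243) = -1 (Zolotarev) agrees.

-1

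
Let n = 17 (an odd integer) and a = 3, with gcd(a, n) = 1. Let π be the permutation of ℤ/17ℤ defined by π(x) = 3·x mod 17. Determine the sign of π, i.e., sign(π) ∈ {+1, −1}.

Orbit of 1 under x↦3x: [1, 3, 9, 10, 13, 5, 15]… (length divides ord_17(3)).
Cycle type of π: 16 + 1; total 2 cycles.
With 2 cycles on 17 points, sign = (−1)^{17−2} = -1.
Zolotarev: (3|17) = -1, matching the cycle-count sign.

-1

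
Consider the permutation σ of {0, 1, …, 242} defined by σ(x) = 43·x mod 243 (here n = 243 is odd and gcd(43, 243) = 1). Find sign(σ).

+1

Orbit of 196 under x↦43x: [196, 166, 91, 25, 103, 55, 178]… (length divides ord_243(43)).
Cycle lengths of π_43 on ℤ/243ℤ: [81, 81, 27, 27, 9, 9, 3, 3, 1, 1, 1]; 11 cycles in total.
n − c = 243 − 11 = 232; sign = (−1)^232 = +1.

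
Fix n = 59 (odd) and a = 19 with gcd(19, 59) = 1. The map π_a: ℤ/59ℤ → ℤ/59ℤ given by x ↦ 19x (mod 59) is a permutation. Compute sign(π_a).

+1

Start at x=51: 51 → 25 → 3 → 57 → 21 → 45 → 29 → … (one orbit).
3 cycles of lengths [29, 29, 1].
sign(π) = (−1)^{n − #cycles} = (−1)^{59−3} = (−1)^56 = +1.
Check: (19/59) = +1 by Zolotarev.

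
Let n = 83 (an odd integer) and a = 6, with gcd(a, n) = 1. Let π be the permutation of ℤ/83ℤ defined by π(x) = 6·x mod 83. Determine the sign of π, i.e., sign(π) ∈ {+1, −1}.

-1

Orbit of 59 under x↦6x: [59, 22, 49, 45, 21, 43, 9]… (length divides ord_83(6)).
π_6 has 2 disjoint cycles with lengths [82, 1] on {0,…,82}.
83 − 2 = 81 transpositions; sign(π) = (−1)^81 = -1.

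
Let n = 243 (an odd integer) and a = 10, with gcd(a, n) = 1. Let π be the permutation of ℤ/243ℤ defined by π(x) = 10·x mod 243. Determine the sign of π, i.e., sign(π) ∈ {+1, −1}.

Trace 73: π^k(73) = [73, 1, 10, 100, 28, 37, 127] for k=0..6.
Decompose π into cycles: lengths [27, 27, 27, 27, 27, 27, 9, 9, 9, 9, 9, 9, 3, 3, 3, 3, 3, 3, 1, 1, 1, 1, 1, 1, 1, 1, 1] (27 cycles, including the fixed point 0).
Σ(ℓ_i−1) = 243−27 = 216; sign = (−1)^216 = +1.

+1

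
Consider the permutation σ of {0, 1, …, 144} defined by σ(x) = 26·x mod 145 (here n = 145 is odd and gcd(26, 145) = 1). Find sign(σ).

Start at x=131: 131 → 71 → 106 → 1 → 26 → 96 → 31 → … (one orbit).
Cycle lengths of π_26 on ℤ/145ℤ: [28, 28, 28, 28, 28, 1, 1, 1, 1, 1]; 10 cycles in total.
n − c = 145 − 10 = 135; sign = (−1)^135 = -1.

-1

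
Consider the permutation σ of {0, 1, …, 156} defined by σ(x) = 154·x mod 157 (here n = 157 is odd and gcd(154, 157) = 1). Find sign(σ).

Orbit of 109 under x↦154x: [109, 144, 39, 40, 37, 46, 19]… (length divides ord_157(154)).
Cycle lengths of π_154 on ℤ/157ℤ: [39, 39, 39, 39, 1]; 5 cycles in total.
Σ(ℓ_i−1) = 157−5 = 152; sign = (−1)^152 = +1.
Zolotarev: (154|157) = +1, matching the cycle-count sign.

+1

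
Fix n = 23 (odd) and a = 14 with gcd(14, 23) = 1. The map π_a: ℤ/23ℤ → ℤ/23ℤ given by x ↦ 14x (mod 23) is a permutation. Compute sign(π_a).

-1

Start at x=3: 3 → 19 → 13 → 21 → 18 → 22 → 9 → … (one orbit).
The orbit structure of x ↦ 14x mod 23: 2 orbits of sizes [22, 1].
23 − 2 = 21 transpositions; sign(π) = (−1)^21 = -1.
(14|23)_J = -1 (Zolotarev's lemma cross-check).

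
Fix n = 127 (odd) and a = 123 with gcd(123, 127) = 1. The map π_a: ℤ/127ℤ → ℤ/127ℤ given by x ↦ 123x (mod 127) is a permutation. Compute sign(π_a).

Start at x=126: 126 → 4 → 111 → 64 → 125 → 8 → 95 → … (one orbit).
π_123 has 10 disjoint cycles with lengths [14, 14, 14, 14, 14, 14, 14, 14, 14, 1] on {0,…,126}.
127 − 10 = 117 transpositions; sign(π) = (−1)^117 = -1.
Zolotarev: (123|127) = -1, matching the cycle-count sign.

-1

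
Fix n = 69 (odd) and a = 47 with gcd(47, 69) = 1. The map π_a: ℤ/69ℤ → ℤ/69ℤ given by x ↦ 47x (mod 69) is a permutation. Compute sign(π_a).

Orbit of 47 under x↦47x: [47, 1]… (length divides ord_69(47)).
46 cycles of lengths [2, 2, 2, 2, 2, 2, 2, 2, 2, 2, 2, 2, 2, 2, 2, 2, 2, 2, 2, 2, 2, 2, 2, 1, 1, 1, 1, 1, 1, 1, 1, 1, 1, 1, 1, 1, 1, 1, 1, 1, 1, 1, 1, 1, 1, 1].
69 − 46 = 23 transpositions; sign(π) = (−1)^23 = -1.
Via Zolotarev, sign(π_{47}) = (47|69) = -1.

-1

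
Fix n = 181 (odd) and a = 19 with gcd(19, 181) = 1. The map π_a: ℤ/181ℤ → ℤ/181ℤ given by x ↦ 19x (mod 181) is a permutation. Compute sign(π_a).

Start at x=162: 162 → 1 → 19 → 180 → 162 (one orbit).
Decompose π into cycles: lengths [4, 4, 4, 4, 4, 4, 4, 4, 4, 4, 4, 4, 4, 4, 4, 4, 4, 4, 4, 4, 4, 4, 4, 4, 4, 4, 4, 4, 4, 4, 4, 4, 4, 4, 4, 4, 4, 4, 4, 4, 4, 4, 4, 4, 4, 1] (46 cycles, including the fixed point 0).
46 cycles on 181: each ℓ→(−1)^(ℓ−1), product (−1)^135 = -1.
The Jacobi symbol (19|181) = -1 (Zolotarev) agrees.

-1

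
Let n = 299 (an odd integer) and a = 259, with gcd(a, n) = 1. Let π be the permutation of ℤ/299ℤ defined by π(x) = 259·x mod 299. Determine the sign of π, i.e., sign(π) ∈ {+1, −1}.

Start at x=116: 116 → 144 → 220 → 170 → 77 → 209 → 12 → … (one orbit).
The orbit structure of x ↦ 259x mod 299: 21 orbits of sizes [22, 22, 22, 22, 22, 22, 22, 22, 22, 22, 22, 22, 11, 11, 2, 2, 2, 2, 2, 2, 1].
299 − 21 = 278 transpositions; sign(π) = (−1)^278 = +1.
Check: (259/299) = +1 by Zolotarev.

+1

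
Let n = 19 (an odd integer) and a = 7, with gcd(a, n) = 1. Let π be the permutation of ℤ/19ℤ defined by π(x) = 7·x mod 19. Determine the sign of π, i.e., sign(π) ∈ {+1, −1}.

+1

Orbit of 11 under x↦7x: [11, 1, 7]… (length divides ord_19(7)).
Cycle lengths of π_7 on ℤ/19ℤ: [3, 3, 3, 3, 3, 3, 1]; 7 cycles in total.
Σ(ℓ_i−1) = 19−7 = 12; sign = (−1)^12 = +1.
Zolotarev: (7|19) = +1, matching the cycle-count sign.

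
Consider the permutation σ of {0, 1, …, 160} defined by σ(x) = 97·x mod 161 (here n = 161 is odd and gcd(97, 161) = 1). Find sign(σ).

+1

Start at x=34: 34 → 78 → 160 → 64 → 90 → 36 → 111 → … (one orbit).
The orbit structure of x ↦ 97x mod 161: 11 orbits of sizes [22, 22, 22, 22, 22, 22, 22, 2, 2, 2, 1].
161 − 11 = 150 transpositions; sign(π) = (−1)^150 = +1.
Check: (97/161) = +1 by Zolotarev.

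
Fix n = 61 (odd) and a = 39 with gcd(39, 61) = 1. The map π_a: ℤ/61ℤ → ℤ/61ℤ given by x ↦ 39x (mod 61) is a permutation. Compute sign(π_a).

Start at x=5: 5 → 12 → 41 → 13 → 19 → 9 → 46 → … (one orbit).
Cycle type of π: 30×2 + 1; total 3 cycles.
Σ(ℓ_i−1) = 61−3 = 58; sign = (−1)^58 = +1.

+1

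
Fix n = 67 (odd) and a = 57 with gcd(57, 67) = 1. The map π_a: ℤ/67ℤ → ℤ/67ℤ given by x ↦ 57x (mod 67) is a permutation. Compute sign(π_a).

Orbit of 45 under x↦57x: [45, 19, 11, 24, 28, 55, 53]… (length divides ord_67(57)).
Decompose π into cycles: lengths [66, 1] (2 cycles, including the fixed point 0).
67 − 2 = 65 transpositions; sign(π) = (−1)^65 = -1.
Via Zolotarev, sign(π_{57}) = (57|67) = -1.

-1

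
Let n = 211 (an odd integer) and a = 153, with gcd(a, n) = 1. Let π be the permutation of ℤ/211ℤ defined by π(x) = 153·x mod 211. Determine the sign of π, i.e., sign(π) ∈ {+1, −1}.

-1

Trace 40: π^k(40) = [40, 1, 153, 199, 63, 144, 88] for k=0..6.
Cycle type of π: 14×15 + 1; total 16 cycles.
sign(π) = (−1)^{n − #cycles} = (−1)^{211−16} = (−1)^195 = -1.
Via Zolotarev, sign(π_{153}) = (153|211) = -1.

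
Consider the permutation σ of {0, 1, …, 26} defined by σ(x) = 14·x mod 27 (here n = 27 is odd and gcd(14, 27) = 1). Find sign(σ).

-1

Trace 7: π^k(7) = [7, 17, 22, 11, 19, 23, 25] for k=0..6.
π_14 has 4 disjoint cycles with lengths [18, 6, 2, 1] on {0,…,26}.
Σ(ℓ_i−1) = 27−4 = 23; sign = (−1)^23 = -1.
Zolotarev: (14|27) = -1, matching the cycle-count sign.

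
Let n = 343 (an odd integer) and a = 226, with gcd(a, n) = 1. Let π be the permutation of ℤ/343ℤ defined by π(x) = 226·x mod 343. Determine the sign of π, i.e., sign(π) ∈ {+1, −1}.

+1

Start at x=197: 197 → 275 → 67 → 50 → 324 → 165 → 246 → … (one orbit).
Cycle type of π: 21×14 + 3×16 + 1; total 31 cycles.
With 31 cycles on 343 points, sign = (−1)^{343−31} = +1.
Zolotarev: (226|343) = +1, matching the cycle-count sign.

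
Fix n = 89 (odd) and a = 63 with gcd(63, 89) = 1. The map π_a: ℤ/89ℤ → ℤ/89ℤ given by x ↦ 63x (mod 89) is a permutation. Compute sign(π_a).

-1

Orbit of 55 under x↦63x: [55, 83, 67, 38, 80, 56, 57]… (length divides ord_89(63)).
The orbit structure of x ↦ 63x mod 89: 2 orbits of sizes [88, 1].
2 cycles on 89: each ℓ→(−1)^(ℓ−1), product (−1)^87 = -1.
Zolotarev: (63|89) = -1, matching the cycle-count sign.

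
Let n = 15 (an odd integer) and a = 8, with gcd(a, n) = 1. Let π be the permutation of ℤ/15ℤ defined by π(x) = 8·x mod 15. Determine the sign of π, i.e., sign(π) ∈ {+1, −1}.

+1

Start at x=1: 1 → 8 → 4 → 2 → 1 (one orbit).
Cycle lengths of π_8 on ℤ/15ℤ: [4, 4, 4, 2, 1]; 5 cycles in total.
With 5 cycles on 15 points, sign = (−1)^{15−5} = +1.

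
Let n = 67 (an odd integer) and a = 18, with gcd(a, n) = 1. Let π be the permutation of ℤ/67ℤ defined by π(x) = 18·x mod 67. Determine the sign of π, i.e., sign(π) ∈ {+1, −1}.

Orbit of 32 under x↦18x: [32, 40, 50, 29, 53, 16, 20]… (length divides ord_67(18)).
Cycle type of π: 66 + 1; total 2 cycles.
Σ(ℓ_i−1) = 67−2 = 65; sign = (−1)^65 = -1.

-1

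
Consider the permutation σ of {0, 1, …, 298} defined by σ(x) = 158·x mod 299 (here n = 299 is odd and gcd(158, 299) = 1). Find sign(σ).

Start at x=1: 1 → 158 → 147 → 203 → 81 → 240 → 246 → … (one orbit).
5 cycles of lengths [132, 132, 22, 12, 1].
5 cycles on 299: each ℓ→(−1)^(ℓ−1), product (−1)^294 = +1.

+1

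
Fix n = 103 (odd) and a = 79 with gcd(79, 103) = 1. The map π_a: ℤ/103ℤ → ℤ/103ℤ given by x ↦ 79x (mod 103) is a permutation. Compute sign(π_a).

+1

Orbit of 14 under x↦79x: [14, 76, 30, 1, 79, 61, 81]… (length divides ord_103(79)).
Decompose π into cycles: lengths [17, 17, 17, 17, 17, 17, 1] (7 cycles, including the fixed point 0).
103 − 7 = 96 transpositions; sign(π) = (−1)^96 = +1.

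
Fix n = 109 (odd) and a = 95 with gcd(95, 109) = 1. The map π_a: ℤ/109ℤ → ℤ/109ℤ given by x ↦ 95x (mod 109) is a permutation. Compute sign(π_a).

-1

Orbit of 4 under x↦95x: [4, 53, 21, 33, 83, 37, 27]… (length divides ord_109(95)).
Cycle type of π: 108 + 1; total 2 cycles.
Σ(ℓ_i−1) = 109−2 = 107; sign = (−1)^107 = -1.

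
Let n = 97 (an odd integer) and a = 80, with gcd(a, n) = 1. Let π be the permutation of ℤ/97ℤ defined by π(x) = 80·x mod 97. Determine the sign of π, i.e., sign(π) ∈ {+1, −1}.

Trace 56: π^k(56) = [56, 18, 82, 61, 30, 72, 37] for k=0..6.
Cycle type of π: 96 + 1; total 2 cycles.
n − c = 97 − 2 = 95; sign = (−1)^95 = -1.
The Jacobi symbol (80|97) = -1 (Zolotarev) agrees.

-1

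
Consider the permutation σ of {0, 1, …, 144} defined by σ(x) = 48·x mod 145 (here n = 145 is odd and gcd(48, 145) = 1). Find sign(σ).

Trace 136: π^k(136) = [136, 3, 144, 97, 16, 43, 34] for k=0..6.
Cycle type of π: 28×5 + 4 + 1; total 7 cycles.
Σ(ℓ_i−1) = 145−7 = 138; sign = (−1)^138 = +1.

+1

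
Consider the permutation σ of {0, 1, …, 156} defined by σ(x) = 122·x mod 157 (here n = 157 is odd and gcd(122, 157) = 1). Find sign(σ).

Trace 46: π^k(46) = [46, 117, 144, 141, 89, 25, 67] for k=0..6.
Cycle type of π: 78×2 + 1; total 3 cycles.
n − c = 157 − 3 = 154; sign = (−1)^154 = +1.
Via Zolotarev, sign(π_{122}) = (122|157) = +1.

+1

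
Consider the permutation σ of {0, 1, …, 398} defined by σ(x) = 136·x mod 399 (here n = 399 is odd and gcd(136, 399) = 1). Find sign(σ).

Start at x=214: 214 → 376 → 64 → 325 → 310 → 265 → 130 → … (one orbit).
The orbit structure of x ↦ 136x mod 399: 27 orbits of sizes [18, 18, 18, 18, 18, 18, 18, 18, 18, 18, 18, 18, 18, 18, 18, 18, 18, 18, 18, 18, 18, 6, 6, 6, 1, 1, 1].
27 cycles on 399: each ℓ→(−1)^(ℓ−1), product (−1)^372 = +1.
(136|399)_J = +1 (Zolotarev's lemma cross-check).

+1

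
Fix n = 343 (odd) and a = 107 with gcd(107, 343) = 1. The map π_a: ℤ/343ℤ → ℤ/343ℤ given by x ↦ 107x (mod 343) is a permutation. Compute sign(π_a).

Trace 79: π^k(79) = [79, 221, 323, 261, 144, 316, 198] for k=0..6.
Cycle type of π: 147×2 + 21×2 + 3×2 + 1; total 7 cycles.
343 − 7 = 336 transpositions; sign(π) = (−1)^336 = +1.
Check: (107/343) = +1 by Zolotarev.

+1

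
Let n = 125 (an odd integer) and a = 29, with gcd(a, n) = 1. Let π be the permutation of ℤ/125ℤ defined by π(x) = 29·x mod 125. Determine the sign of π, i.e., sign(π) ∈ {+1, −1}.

+1

Trace 109: π^k(109) = [109, 36, 44, 26, 4, 116, 114] for k=0..6.
π_29 has 7 disjoint cycles with lengths [50, 50, 10, 10, 2, 2, 1] on {0,…,124}.
n − c = 125 − 7 = 118; sign = (−1)^118 = +1.
(29|125)_J = +1 (Zolotarev's lemma cross-check).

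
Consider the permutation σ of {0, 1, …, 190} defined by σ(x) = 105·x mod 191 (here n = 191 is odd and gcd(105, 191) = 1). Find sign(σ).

Orbit of 100 under x↦105x: [100, 186, 48, 74, 130, 89, 177]… (length divides ord_191(105)).
Cycle type of π: 190 + 1; total 2 cycles.
191 − 2 = 189 transpositions; sign(π) = (−1)^189 = -1.
(105|191)_J = -1 (Zolotarev's lemma cross-check).

-1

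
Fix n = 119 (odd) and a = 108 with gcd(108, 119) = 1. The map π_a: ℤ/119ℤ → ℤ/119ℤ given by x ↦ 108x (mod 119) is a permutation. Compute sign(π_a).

+1

Trace 45: π^k(45) = [45, 100, 90, 81, 61, 43, 3] for k=0..6.
Cycle lengths of π_108 on ℤ/119ℤ: [48, 48, 16, 6, 1]; 5 cycles in total.
Σ(ℓ_i−1) = 119−5 = 114; sign = (−1)^114 = +1.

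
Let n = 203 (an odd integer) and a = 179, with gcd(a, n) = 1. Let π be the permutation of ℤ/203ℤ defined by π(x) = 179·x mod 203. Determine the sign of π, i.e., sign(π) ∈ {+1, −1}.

+1

Start at x=190: 190 → 109 → 23 → 57 → 53 → 149 → 78 → … (one orbit).
The orbit structure of x ↦ 179x mod 203: 9 orbits of sizes [42, 42, 42, 42, 14, 14, 3, 3, 1].
sign(π) = (−1)^{n − #cycles} = (−1)^{203−9} = (−1)^194 = +1.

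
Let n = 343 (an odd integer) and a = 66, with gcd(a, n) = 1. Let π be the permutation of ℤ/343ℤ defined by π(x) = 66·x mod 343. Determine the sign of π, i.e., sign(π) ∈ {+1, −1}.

Orbit of 36 under x↦66x: [36, 318, 65, 174, 165, 257, 155]… (length divides ord_343(66)).
4 cycles of lengths [294, 42, 6, 1].
With 4 cycles on 343 points, sign = (−1)^{343−4} = -1.
Via Zolotarev, sign(π_{66}) = (66|343) = -1.

-1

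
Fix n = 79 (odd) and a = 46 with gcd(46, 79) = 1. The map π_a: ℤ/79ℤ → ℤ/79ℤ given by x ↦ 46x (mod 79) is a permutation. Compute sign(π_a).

+1

Start at x=64: 64 → 21 → 18 → 38 → 10 → 65 → 67 → … (one orbit).
7 cycles of lengths [13, 13, 13, 13, 13, 13, 1].
79 − 7 = 72 transpositions; sign(π) = (−1)^72 = +1.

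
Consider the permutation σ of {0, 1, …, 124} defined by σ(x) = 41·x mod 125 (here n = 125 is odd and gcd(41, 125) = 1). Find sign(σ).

+1

Orbit of 121 under x↦41x: [121, 86, 26, 66, 81, 71, 36]… (length divides ord_125(41)).
π_41 has 13 disjoint cycles with lengths [25, 25, 25, 25, 5, 5, 5, 5, 1, 1, 1, 1, 1] on {0,…,124}.
125 − 13 = 112 transpositions; sign(π) = (−1)^112 = +1.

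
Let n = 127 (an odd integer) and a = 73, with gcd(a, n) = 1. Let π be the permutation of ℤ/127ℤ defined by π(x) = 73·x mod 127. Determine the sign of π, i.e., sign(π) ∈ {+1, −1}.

Trace 107: π^k(107) = [107, 64, 100, 61, 8, 76, 87] for k=0..6.
π_73 has 7 disjoint cycles with lengths [21, 21, 21, 21, 21, 21, 1] on {0,…,126}.
Σ(ℓ_i−1) = 127−7 = 120; sign = (−1)^120 = +1.

+1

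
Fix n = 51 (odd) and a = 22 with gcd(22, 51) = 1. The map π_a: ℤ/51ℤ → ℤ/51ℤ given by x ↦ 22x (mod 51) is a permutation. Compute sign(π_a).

Orbit of 49 under x↦22x: [49, 7, 1, 22, 25, 40, 13]… (length divides ord_51(22)).
Decompose π into cycles: lengths [16, 16, 16, 1, 1, 1] (6 cycles, including the fixed point 0).
With 6 cycles on 51 points, sign = (−1)^{51−6} = -1.

-1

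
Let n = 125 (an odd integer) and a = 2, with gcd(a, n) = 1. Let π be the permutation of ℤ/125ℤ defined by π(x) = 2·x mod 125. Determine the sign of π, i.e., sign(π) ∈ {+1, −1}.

-1

Start at x=59: 59 → 118 → 111 → 97 → 69 → 13 → 26 → … (one orbit).
The orbit structure of x ↦ 2x mod 125: 4 orbits of sizes [100, 20, 4, 1].
125 − 4 = 121 transpositions; sign(π) = (−1)^121 = -1.
Check: (2/125) = -1 by Zolotarev.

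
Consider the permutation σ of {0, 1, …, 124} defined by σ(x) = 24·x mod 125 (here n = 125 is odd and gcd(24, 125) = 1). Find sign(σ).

+1

Trace 24: π^k(24) = [24, 76, 74, 26, 124, 101, 49] for k=0..6.
Cycle lengths of π_24 on ℤ/125ℤ: [10, 10, 10, 10, 10, 10, 10, 10, 10, 10, 2, 2, 2, 2, 2, 2, 2, 2, 2, 2, 2, 2, 1]; 23 cycles in total.
n − c = 125 − 23 = 102; sign = (−1)^102 = +1.
Zolotarev: (24|125) = +1, matching the cycle-count sign.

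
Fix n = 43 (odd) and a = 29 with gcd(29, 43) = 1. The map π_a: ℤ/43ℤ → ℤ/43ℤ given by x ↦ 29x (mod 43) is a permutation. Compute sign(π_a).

Trace 4: π^k(4) = [4, 30, 10, 32, 25, 37, 41] for k=0..6.
2 cycles of lengths [42, 1].
Σ(ℓ_i−1) = 43−2 = 41; sign = (−1)^41 = -1.

-1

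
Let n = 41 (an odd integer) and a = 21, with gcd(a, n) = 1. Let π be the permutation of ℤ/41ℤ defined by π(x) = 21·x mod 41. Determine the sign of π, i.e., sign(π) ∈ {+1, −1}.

Trace 32: π^k(32) = [32, 16, 8, 4, 2, 1, 21] for k=0..6.
Cycle type of π: 20×2 + 1; total 3 cycles.
With 3 cycles on 41 points, sign = (−1)^{41−3} = +1.
The Jacobi symbol (21|41) = +1 (Zolotarev) agrees.

+1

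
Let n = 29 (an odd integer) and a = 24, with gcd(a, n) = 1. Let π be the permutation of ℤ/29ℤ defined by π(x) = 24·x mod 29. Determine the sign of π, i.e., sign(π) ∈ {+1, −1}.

+1

Orbit of 20 under x↦24x: [20, 16, 7, 23, 1, 24, 25]… (length divides ord_29(24)).
Cycle lengths of π_24 on ℤ/29ℤ: [7, 7, 7, 7, 1]; 5 cycles in total.
n − c = 29 − 5 = 24; sign = (−1)^24 = +1.
Via Zolotarev, sign(π_{24}) = (24|29) = +1.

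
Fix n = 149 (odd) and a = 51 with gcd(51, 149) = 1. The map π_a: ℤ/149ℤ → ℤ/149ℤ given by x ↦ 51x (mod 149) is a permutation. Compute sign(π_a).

-1

Orbit of 14 under x↦51x: [14, 118, 58, 127, 70, 143, 141]… (length divides ord_149(51)).
2 cycles of lengths [148, 1].
sign(π) = (−1)^{n − #cycles} = (−1)^{149−2} = (−1)^147 = -1.
Zolotarev: (51|149) = -1, matching the cycle-count sign.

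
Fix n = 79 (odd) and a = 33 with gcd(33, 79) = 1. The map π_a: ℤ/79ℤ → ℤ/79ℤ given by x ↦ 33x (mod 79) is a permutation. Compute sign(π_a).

-1

Trace 18: π^k(18) = [18, 41, 10, 14, 67, 78, 46] for k=0..6.
Cycle type of π: 26×3 + 1; total 4 cycles.
Σ(ℓ_i−1) = 79−4 = 75; sign = (−1)^75 = -1.
The Jacobi symbol (33|79) = -1 (Zolotarev) agrees.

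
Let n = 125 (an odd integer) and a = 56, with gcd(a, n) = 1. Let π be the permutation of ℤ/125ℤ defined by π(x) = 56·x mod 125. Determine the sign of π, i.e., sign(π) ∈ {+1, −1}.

+1

Start at x=6: 6 → 86 → 66 → 71 → 101 → 31 → 111 → … (one orbit).
Cycle lengths of π_56 on ℤ/125ℤ: [25, 25, 25, 25, 5, 5, 5, 5, 1, 1, 1, 1, 1]; 13 cycles in total.
125 − 13 = 112 transpositions; sign(π) = (−1)^112 = +1.
(56|125)_J = +1 (Zolotarev's lemma cross-check).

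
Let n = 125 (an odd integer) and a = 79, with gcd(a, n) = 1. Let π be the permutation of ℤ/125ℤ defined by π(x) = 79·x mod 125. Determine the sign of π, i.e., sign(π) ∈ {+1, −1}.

+1

Trace 76: π^k(76) = [76, 4, 66, 89, 31, 74, 96] for k=0..6.
π_79 has 7 disjoint cycles with lengths [50, 50, 10, 10, 2, 2, 1] on {0,…,124}.
125 − 7 = 118 transpositions; sign(π) = (−1)^118 = +1.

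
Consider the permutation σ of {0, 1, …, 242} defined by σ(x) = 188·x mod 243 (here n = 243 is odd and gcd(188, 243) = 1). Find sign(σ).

-1

Start at x=134: 134 → 163 → 26 → 28 → 161 → 136 → 53 → … (one orbit).
π_188 has 32 disjoint cycles with lengths [18, 18, 18, 18, 18, 18, 18, 18, 18, 6, 6, 6, 6, 6, 6, 6, 6, 6, 2, 2, 2, 2, 2, 2, 2, 2, 2, 2, 2, 2, 2, 1] on {0,…,242}.
sign(π) = (−1)^{n − #cycles} = (−1)^{243−32} = (−1)^211 = -1.
The Jacobi symbol (188|243) = -1 (Zolotarev) agrees.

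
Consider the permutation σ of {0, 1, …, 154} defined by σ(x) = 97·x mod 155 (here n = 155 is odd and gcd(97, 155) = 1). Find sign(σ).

Orbit of 126 under x↦97x: [126, 132, 94, 128, 16, 2, 39]… (length divides ord_155(97)).
π_97 has 14 disjoint cycles with lengths [20, 20, 20, 20, 20, 20, 5, 5, 5, 5, 5, 5, 4, 1] on {0,…,154}.
sign(π) = (−1)^{n − #cycles} = (−1)^{155−14} = (−1)^141 = -1.
Check: (97/155) = -1 by Zolotarev.

-1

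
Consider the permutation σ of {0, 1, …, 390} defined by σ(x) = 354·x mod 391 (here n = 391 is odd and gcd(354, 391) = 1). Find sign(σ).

Start at x=271: 271 → 139 → 331 → 265 → 361 → 328 → 376 → … (one orbit).
π_354 has 6 disjoint cycles with lengths [176, 176, 16, 11, 11, 1] on {0,…,390}.
Σ(ℓ_i−1) = 391−6 = 385; sign = (−1)^385 = -1.

-1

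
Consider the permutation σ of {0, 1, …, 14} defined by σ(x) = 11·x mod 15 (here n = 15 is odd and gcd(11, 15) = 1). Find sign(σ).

-1

Orbit of 11 under x↦11x: [11, 1]… (length divides ord_15(11)).
The orbit structure of x ↦ 11x mod 15: 10 orbits of sizes [2, 2, 2, 2, 2, 1, 1, 1, 1, 1].
Σ(ℓ_i−1) = 15−10 = 5; sign = (−1)^5 = -1.
(11|15)_J = -1 (Zolotarev's lemma cross-check).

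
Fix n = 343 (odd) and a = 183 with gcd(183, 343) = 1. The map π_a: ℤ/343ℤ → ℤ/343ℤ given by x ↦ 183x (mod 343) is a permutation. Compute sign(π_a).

Start at x=183: 183 → 218 → 106 → 190 → 127 → 260 → 246 → … (one orbit).
Cycle lengths of π_183 on ℤ/343ℤ: [49, 49, 49, 49, 49, 49, 7, 7, 7, 7, 7, 7, 1, 1, 1, 1, 1, 1, 1]; 19 cycles in total.
343 − 19 = 324 transpositions; sign(π) = (−1)^324 = +1.
The Jacobi symbol (183|343) = +1 (Zolotarev) agrees.

+1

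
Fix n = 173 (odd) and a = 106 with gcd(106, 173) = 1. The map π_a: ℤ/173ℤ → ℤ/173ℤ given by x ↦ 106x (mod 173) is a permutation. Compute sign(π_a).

+1

Trace 6: π^k(6) = [6, 117, 119, 158, 140, 135, 124] for k=0..6.
The orbit structure of x ↦ 106x mod 173: 5 orbits of sizes [43, 43, 43, 43, 1].
173 − 5 = 168 transpositions; sign(π) = (−1)^168 = +1.
(106|173)_J = +1 (Zolotarev's lemma cross-check).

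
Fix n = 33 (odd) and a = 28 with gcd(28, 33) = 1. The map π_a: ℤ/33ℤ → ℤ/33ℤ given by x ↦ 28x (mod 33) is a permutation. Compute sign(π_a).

Orbit of 7 under x↦28x: [7, 31, 10, 16, 19, 4, 13]… (length divides ord_33(28)).
The orbit structure of x ↦ 28x mod 33: 6 orbits of sizes [10, 10, 10, 1, 1, 1].
n − c = 33 − 6 = 27; sign = (−1)^27 = -1.
Check: (28/33) = -1 by Zolotarev.

-1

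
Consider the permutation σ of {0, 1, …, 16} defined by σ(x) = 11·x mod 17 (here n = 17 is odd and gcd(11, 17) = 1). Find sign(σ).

-1

Start at x=9: 9 → 14 → 1 → 11 → 2 → 5 → 4 → … (one orbit).
Cycle type of π: 16 + 1; total 2 cycles.
sign(π) = (−1)^{n − #cycles} = (−1)^{17−2} = (−1)^15 = -1.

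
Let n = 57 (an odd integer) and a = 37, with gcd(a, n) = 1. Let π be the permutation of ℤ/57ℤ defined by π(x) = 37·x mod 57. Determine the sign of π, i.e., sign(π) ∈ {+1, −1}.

-1

Orbit of 1 under x↦37x: [1, 37]… (length divides ord_57(37)).
30 cycles of lengths [2, 2, 2, 2, 2, 2, 2, 2, 2, 2, 2, 2, 2, 2, 2, 2, 2, 2, 2, 2, 2, 2, 2, 2, 2, 2, 2, 1, 1, 1].
n − c = 57 − 30 = 27; sign = (−1)^27 = -1.
Zolotarev: (37|57) = -1, matching the cycle-count sign.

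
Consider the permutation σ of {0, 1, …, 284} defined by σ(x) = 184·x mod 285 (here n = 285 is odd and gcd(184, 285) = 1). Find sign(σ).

Orbit of 259 under x↦184x: [259, 61, 109, 106, 124, 16, 94]… (length divides ord_285(184)).
24 cycles of lengths [18, 18, 18, 18, 18, 18, 18, 18, 18, 18, 18, 18, 18, 18, 18, 2, 2, 2, 2, 2, 2, 1, 1, 1].
sign(π) = (−1)^{n − #cycles} = (−1)^{285−24} = (−1)^261 = -1.
Zolotarev: (184|285) = -1, matching the cycle-count sign.

-1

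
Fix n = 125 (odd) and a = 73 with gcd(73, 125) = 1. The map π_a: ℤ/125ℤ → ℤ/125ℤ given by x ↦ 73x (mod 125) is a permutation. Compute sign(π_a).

-1

Start at x=52: 52 → 46 → 108 → 9 → 32 → 86 → 28 → … (one orbit).
The orbit structure of x ↦ 73x mod 125: 4 orbits of sizes [100, 20, 4, 1].
Σ(ℓ_i−1) = 125−4 = 121; sign = (−1)^121 = -1.
(73|125)_J = -1 (Zolotarev's lemma cross-check).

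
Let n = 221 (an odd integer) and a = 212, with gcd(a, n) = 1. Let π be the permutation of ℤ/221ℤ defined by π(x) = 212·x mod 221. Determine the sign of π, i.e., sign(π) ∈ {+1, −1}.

Trace 212: π^k(212) = [212, 81, 155, 152, 179, 157, 134] for k=0..6.
π_212 has 13 disjoint cycles with lengths [24, 24, 24, 24, 24, 24, 24, 24, 8, 8, 6, 6, 1] on {0,…,220}.
sign(π) = (−1)^{n − #cycles} = (−1)^{221−13} = (−1)^208 = +1.
Via Zolotarev, sign(π_{212}) = (212|221) = +1.

+1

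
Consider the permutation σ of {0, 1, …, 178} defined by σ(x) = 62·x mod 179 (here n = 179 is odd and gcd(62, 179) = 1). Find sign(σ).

Trace 172: π^k(172) = [172, 103, 121, 163, 82, 72, 168] for k=0..6.
2 cycles of lengths [178, 1].
With 2 cycles on 179 points, sign = (−1)^{179−2} = -1.
Via Zolotarev, sign(π_{62}) = (62|179) = -1.

-1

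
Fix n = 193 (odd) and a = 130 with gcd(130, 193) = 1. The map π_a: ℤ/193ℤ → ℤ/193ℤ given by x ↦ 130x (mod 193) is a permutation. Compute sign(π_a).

+1

Start at x=84: 84 → 112 → 85 → 49 → 1 → 130 → 109 → … (one orbit).
17 cycles of lengths [12, 12, 12, 12, 12, 12, 12, 12, 12, 12, 12, 12, 12, 12, 12, 12, 1].
Σ(ℓ_i−1) = 193−17 = 176; sign = (−1)^176 = +1.
The Jacobi symbol (130|193) = +1 (Zolotarev) agrees.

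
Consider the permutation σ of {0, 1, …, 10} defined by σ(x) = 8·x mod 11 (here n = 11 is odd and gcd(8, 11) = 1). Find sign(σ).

Trace 9: π^k(9) = [9, 6, 4, 10, 3, 2, 5] for k=0..6.
π_8 has 2 disjoint cycles with lengths [10, 1] on {0,…,10}.
2 cycles on 11: each ℓ→(−1)^(ℓ−1), product (−1)^9 = -1.
Via Zolotarev, sign(π_{8}) = (8|11) = -1.

-1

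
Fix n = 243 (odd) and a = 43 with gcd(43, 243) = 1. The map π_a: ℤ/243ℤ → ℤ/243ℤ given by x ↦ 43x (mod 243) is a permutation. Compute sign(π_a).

Trace 199: π^k(199) = [199, 52, 49, 163, 205, 67, 208] for k=0..6.
Decompose π into cycles: lengths [81, 81, 27, 27, 9, 9, 3, 3, 1, 1, 1] (11 cycles, including the fixed point 0).
With 11 cycles on 243 points, sign = (−1)^{243−11} = +1.
(43|243)_J = +1 (Zolotarev's lemma cross-check).

+1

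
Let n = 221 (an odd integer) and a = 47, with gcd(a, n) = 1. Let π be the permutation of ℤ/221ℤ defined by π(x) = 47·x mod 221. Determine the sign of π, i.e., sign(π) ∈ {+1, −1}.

Trace 47: π^k(47) = [47, 220, 174, 1] for k=0..3.
The orbit structure of x ↦ 47x mod 221: 56 orbits of sizes [4, 4, 4, 4, 4, 4, 4, 4, 4, 4, 4, 4, 4, 4, 4, 4, 4, 4, 4, 4, 4, 4, 4, 4, 4, 4, 4, 4, 4, 4, 4, 4, 4, 4, 4, 4, 4, 4, 4, 4, 4, 4, 4, 4, 4, 4, 4, 4, 4, 4, 4, 4, 4, 4, 4, 1].
56 cycles on 221: each ℓ→(−1)^(ℓ−1), product (−1)^165 = -1.

-1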